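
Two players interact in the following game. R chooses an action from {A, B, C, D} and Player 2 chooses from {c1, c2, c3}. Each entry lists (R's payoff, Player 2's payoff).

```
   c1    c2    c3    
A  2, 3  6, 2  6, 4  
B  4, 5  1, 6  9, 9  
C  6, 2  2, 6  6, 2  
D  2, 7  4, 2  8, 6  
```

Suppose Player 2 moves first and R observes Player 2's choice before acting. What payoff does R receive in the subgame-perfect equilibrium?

R best-responds to each possible Player 2 move:
- c1 → R plays C (best of 2, 4, 6, 2); Player 2 gets 2.
- c2 → R plays A (best of 6, 1, 2, 4); Player 2 gets 2.
- c3 → R plays B (best of 6, 9, 6, 8); Player 2 gets 9.
Maximizing over 2, 2, 9, Player 2 chooses c3. Subgame-perfect outcome: (B, c3) with payoffs (9, 9).

9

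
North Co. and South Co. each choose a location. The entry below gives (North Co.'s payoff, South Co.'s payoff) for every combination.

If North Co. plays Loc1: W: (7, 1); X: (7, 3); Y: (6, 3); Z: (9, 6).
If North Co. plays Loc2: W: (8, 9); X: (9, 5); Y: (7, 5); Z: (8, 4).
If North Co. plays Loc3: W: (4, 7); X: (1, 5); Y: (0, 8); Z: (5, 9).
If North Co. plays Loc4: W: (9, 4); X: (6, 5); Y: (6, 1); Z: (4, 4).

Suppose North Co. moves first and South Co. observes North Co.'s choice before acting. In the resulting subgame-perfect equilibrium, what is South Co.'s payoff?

South Co. best-responds to each possible North Co. move:
- Loc1: BR = Z, leader payoff 9.
- Loc2: BR = W, leader payoff 8.
- Loc3: BR = Z, leader payoff 5.
- Loc4: BR = X, leader payoff 6.
North Co.'s induced payoffs are 9, 8, 5, 6, so North Co. commits to Loc1. Subgame-perfect outcome: (Loc1, Z) with payoffs (9, 6).

6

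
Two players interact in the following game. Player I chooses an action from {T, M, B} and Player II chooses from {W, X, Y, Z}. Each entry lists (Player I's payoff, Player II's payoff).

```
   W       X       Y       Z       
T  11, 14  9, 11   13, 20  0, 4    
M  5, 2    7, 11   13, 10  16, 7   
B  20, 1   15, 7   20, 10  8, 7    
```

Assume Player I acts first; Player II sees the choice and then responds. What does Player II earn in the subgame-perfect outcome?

10

Backward induction with Player I moving first.
- T → Player II plays Y (best of 14, 11, 20, 4); Player I gets 13.
- M → Player II plays X (best of 2, 11, 10, 7); Player I gets 7.
- B → Player II plays Y (best of 1, 7, 10, 7); Player I gets 20.
Maximizing over 13, 7, 20, Player I chooses B. Subgame-perfect outcome: (B, Y) with payoffs (20, 10).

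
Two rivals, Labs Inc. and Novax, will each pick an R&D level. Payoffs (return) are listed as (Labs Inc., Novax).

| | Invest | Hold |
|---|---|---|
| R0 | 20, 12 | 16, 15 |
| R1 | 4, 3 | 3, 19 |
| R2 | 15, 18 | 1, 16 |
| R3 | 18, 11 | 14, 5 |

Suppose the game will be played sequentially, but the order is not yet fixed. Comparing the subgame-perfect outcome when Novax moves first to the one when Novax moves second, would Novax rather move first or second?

first

If Labs Inc. leads: Novax's best replies are R0→Hold, R1→Hold, R2→Invest, R3→Invest; Labs Inc.'s induced payoffs 16, 3, 15, 18; outcome (R3, Invest), payoffs (18, 11).
If Novax leads: Labs Inc.'s best replies are Invest→R0, Hold→R0; Novax's induced payoffs 12, 15; outcome (R0, Hold), payoffs (16, 15).
Novax gets 15 moving first and 11 moving second, so Novax prefers to move first.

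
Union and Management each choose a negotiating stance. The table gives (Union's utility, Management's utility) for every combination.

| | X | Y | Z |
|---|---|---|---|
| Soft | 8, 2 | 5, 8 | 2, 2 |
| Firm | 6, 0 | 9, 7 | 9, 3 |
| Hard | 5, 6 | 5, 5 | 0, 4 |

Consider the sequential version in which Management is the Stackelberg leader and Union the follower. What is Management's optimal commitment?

Y

Union best-responds to each possible Management move:
- X → Union plays Soft (best of 8, 6, 5); Management gets 2.
- Y → Union plays Firm (best of 5, 9, 5); Management gets 7.
- Z → Union plays Firm (best of 2, 9, 0); Management gets 3.
Management's induced payoffs are 2, 7, 3, so Management commits to Y. Subgame-perfect outcome: (Firm, Y) with payoffs (9, 7).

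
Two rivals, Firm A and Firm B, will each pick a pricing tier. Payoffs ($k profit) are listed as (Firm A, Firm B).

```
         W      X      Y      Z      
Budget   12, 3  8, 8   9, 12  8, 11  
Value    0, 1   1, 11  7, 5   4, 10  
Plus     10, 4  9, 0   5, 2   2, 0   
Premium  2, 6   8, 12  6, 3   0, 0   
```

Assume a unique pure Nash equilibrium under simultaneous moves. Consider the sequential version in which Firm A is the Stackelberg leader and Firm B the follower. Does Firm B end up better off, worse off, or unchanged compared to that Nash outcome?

Backward induction with Firm A moving first.
- Budget → Firm B plays Y (best of 3, 8, 12, 11); Firm A gets 9.
- Value → Firm B plays X (best of 1, 11, 5, 10); Firm A gets 1.
- Plus → Firm B plays W (best of 4, 0, 2, 0); Firm A gets 10.
- Premium → Firm B plays X (best of 6, 12, 3, 0); Firm A gets 8.
Among 9, 1, 10, 8, the best is 10 at Plus. Subgame-perfect outcome: (Plus, W) with payoffs (10, 4).
For the simultaneous game, intersect best replies.
Firm A's best replies: W→Budget; X→Plus; Y→Budget; Z→Budget.
Firm B's best replies: Budget→Y; Value→X; Plus→W; Premium→X.
The unique mutual best reply is (Budget, Y), giving (9, 12).
Firm B earns 4 sequentially versus 12 at the Nash outcome: worse off.

worse off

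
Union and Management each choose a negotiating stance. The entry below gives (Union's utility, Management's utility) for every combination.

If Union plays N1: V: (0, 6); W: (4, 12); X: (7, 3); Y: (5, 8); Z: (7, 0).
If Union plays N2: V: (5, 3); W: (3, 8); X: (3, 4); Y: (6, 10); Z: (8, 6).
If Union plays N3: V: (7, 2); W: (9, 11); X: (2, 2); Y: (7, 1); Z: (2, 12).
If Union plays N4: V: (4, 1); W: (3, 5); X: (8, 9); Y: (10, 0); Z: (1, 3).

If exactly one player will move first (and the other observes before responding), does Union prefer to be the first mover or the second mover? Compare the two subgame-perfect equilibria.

second

If Union leads: Management's best replies are N1→W, N2→Y, N3→Z, N4→X; Union's induced payoffs 4, 6, 2, 8; outcome (N4, X), payoffs (8, 9).
If Management leads: Union's best replies are V→N3, W→N3, X→N4, Y→N4, Z→N2; Management's induced payoffs 2, 11, 9, 0, 6; outcome (N3, W), payoffs (9, 11).
Union gets 8 moving first and 9 moving second, so Union prefers to move second.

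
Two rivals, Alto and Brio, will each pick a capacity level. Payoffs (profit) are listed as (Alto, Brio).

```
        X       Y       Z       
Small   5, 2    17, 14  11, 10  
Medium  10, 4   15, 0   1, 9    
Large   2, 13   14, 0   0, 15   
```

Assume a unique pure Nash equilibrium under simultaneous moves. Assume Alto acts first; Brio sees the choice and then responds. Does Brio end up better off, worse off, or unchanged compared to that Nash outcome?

unchanged

Solve by backward induction (Alto leads).
- Small: BR = Y, leader payoff 17.
- Medium: BR = Z, leader payoff 1.
- Large: BR = Z, leader payoff 0.
Maximizing over 17, 1, 0, Alto chooses Small. Subgame-perfect outcome: (Small, Y) with payoffs (17, 14).
For the simultaneous game, intersect best replies.
Alto's best replies: X→Medium; Y→Small; Z→Small.
Brio's best replies: Small→Y; Medium→Z; Large→Z.
Only (Small, Y) has each player best-responding; Nash payoffs (17, 14).
Brio earns 14 sequentially versus 14 at the Nash outcome: unchanged.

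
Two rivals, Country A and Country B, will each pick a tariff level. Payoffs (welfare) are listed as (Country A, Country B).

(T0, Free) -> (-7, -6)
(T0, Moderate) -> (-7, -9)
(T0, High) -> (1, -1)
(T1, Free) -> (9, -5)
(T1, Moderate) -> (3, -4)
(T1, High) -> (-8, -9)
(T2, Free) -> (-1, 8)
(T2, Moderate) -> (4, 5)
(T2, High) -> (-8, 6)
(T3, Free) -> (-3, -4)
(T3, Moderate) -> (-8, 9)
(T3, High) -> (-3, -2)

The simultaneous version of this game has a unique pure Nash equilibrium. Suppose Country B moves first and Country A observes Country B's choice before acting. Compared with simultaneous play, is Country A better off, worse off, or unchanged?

Solve by backward induction (Country B leads).
- Free: Country A compares -7, 9, -1, -3 and picks T1; Country B would get -5.
- Moderate: Country A compares -7, 3, 4, -8 and picks T2; Country B would get 5.
- High: Country A compares 1, -8, -8, -3 and picks T0; Country B would get -1.
Maximizing over -5, 5, -1, Country B chooses Moderate. Subgame-perfect outcome: (T2, Moderate) with payoffs (4, 5).
Under simultaneous play:
Country A's best replies: Free→T1; Moderate→T2; High→T0.
Country B's best replies: T0→High; T1→Moderate; T2→Free; T3→Moderate.
Only (T0, High) has each player best-responding; Nash payoffs (1, -1).
Country A earns 4 sequentially versus 1 at the Nash outcome: better off.

better off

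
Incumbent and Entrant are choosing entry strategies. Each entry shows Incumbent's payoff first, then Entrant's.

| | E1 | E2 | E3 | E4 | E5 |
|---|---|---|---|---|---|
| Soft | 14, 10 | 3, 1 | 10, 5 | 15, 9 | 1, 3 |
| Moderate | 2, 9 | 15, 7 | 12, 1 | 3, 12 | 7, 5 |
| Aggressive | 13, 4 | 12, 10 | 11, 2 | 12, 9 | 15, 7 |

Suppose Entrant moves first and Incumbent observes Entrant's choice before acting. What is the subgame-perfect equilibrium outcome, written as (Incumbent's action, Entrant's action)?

Work backward from Incumbent's decision.
- E1 → Incumbent plays Soft (best of 14, 2, 13); Entrant gets 10.
- E2 → Incumbent plays Moderate (best of 3, 15, 12); Entrant gets 7.
- E3 → Incumbent plays Moderate (best of 10, 12, 11); Entrant gets 1.
- E4 → Incumbent plays Soft (best of 15, 3, 12); Entrant gets 9.
- E5 → Incumbent plays Aggressive (best of 1, 7, 15); Entrant gets 7.
Maximizing over 10, 7, 1, 9, 7, Entrant chooses E1. Subgame-perfect outcome: (Soft, E1) with payoffs (14, 10).

(Soft, E1)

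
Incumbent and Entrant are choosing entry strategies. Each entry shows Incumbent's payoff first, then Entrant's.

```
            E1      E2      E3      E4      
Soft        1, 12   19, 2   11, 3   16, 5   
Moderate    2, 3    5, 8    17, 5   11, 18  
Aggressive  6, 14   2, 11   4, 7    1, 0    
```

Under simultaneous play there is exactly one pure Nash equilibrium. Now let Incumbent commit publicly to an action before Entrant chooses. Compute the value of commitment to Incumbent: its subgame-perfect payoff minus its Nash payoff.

5

Solve by backward induction (Incumbent leads).
- Soft: BR = E1, leader payoff 1.
- Moderate: BR = E4, leader payoff 11.
- Aggressive: BR = E1, leader payoff 6.
Among 1, 11, 6, the best is 11 at Moderate. Subgame-perfect outcome: (Moderate, E4) with payoffs (11, 18).
For the simultaneous game, intersect best replies.
Incumbent's best replies: E1→Aggressive; E2→Soft; E3→Moderate; E4→Soft.
Entrant's best replies: Soft→E1; Moderate→E4; Aggressive→E1.
The unique mutual best reply is (Aggressive, E1), giving (6, 14).
Incumbent's commitment gain: 11 − 6 = 5.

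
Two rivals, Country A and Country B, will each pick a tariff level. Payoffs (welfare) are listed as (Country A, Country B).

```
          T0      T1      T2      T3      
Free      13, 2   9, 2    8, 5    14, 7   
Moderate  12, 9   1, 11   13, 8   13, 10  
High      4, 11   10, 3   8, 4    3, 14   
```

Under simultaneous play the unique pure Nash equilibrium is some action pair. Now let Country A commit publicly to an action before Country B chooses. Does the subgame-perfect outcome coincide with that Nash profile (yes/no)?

yes

Backward induction with Country A moving first.
- Free → Country B plays T3 (best of 2, 2, 5, 7); Country A gets 14.
- Moderate → Country B plays T1 (best of 9, 11, 8, 10); Country A gets 1.
- High → Country B plays T3 (best of 11, 3, 4, 14); Country A gets 3.
Maximizing over 14, 1, 3, Country A chooses Free. Subgame-perfect outcome: (Free, T3) with payoffs (14, 7).
For the simultaneous game, intersect best replies.
Country A's best replies: T0→Free; T1→High; T2→Moderate; T3→Free.
Country B's best replies: Free→T3; Moderate→T1; High→T3.
Only (Free, T3) has each player best-responding; Nash payoffs (14, 7).
Sequential outcome (Free, T3) coincides with the Nash profile (Free, T3).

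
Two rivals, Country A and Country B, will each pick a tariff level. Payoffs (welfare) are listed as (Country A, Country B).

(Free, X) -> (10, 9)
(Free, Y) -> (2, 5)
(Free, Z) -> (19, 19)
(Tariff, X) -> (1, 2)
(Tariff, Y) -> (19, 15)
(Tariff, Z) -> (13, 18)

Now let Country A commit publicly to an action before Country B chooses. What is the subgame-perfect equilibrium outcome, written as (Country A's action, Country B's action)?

Solve by backward induction (Country A leads).
- Free: BR = Z, leader payoff 19.
- Tariff: BR = Z, leader payoff 13.
Among 19, 13, the best is 19 at Free. Subgame-perfect outcome: (Free, Z) with payoffs (19, 19).

(Free, Z)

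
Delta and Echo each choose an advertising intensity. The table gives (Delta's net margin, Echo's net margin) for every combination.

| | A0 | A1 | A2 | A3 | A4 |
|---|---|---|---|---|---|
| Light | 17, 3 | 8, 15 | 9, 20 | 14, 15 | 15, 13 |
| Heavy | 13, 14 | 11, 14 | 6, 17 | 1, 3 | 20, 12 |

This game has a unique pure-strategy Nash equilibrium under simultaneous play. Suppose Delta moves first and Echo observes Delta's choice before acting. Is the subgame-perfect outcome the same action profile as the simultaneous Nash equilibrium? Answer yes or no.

yes

Solve by backward induction (Delta leads).
- Light → Echo plays A2 (best of 3, 15, 20, 15, 13); Delta gets 9.
- Heavy → Echo plays A2 (best of 14, 14, 17, 3, 12); Delta gets 6.
Delta's induced payoffs are 9, 6, so Delta commits to Light. Subgame-perfect outcome: (Light, A2) with payoffs (9, 20).
Now find the simultaneous Nash equilibrium.
Delta's best replies: A0→Light; A1→Heavy; A2→Light; A3→Light; A4→Heavy.
Echo's best replies: Light→A2; Heavy→A2.
Only (Light, A2) has each player best-responding; Nash payoffs (9, 20).
Sequential outcome (Light, A2) coincides with the Nash profile (Light, A2).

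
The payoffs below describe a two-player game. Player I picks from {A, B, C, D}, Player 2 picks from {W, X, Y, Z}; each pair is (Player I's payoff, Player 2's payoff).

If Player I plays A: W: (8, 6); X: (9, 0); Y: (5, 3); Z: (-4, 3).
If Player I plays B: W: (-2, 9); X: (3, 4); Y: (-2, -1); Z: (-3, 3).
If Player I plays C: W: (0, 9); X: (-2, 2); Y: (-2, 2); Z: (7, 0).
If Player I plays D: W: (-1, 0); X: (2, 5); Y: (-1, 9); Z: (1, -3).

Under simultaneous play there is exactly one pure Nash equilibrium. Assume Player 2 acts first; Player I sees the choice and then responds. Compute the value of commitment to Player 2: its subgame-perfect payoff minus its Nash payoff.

0

Solve by backward induction (Player 2 leads).
- W → Player I plays A (best of 8, -2, 0, -1); Player 2 gets 6.
- X → Player I plays A (best of 9, 3, -2, 2); Player 2 gets 0.
- Y → Player I plays A (best of 5, -2, -2, -1); Player 2 gets 3.
- Z → Player I plays C (best of -4, -3, 7, 1); Player 2 gets 0.
Player 2's induced payoffs are 6, 0, 3, 0, so Player 2 commits to W. Subgame-perfect outcome: (A, W) with payoffs (8, 6).
Under simultaneous play:
Player I's best replies: W→A; X→A; Y→A; Z→C.
Player 2's best replies: A→W; B→W; C→W; D→Y.
Only (A, W) has each player best-responding; Nash payoffs (8, 6).
Player 2's commitment gain: 6 − 6 = 0.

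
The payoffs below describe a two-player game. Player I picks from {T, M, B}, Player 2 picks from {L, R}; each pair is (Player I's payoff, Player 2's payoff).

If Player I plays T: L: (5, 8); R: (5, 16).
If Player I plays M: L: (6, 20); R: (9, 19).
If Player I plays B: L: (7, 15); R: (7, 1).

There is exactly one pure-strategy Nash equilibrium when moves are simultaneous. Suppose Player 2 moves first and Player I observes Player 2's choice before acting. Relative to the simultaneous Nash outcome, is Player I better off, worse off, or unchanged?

better off

Work backward from Player I's decision.
- L → Player I plays B (best of 5, 6, 7); Player 2 gets 15.
- R → Player I plays M (best of 5, 9, 7); Player 2 gets 19.
Maximizing over 15, 19, Player 2 chooses R. Subgame-perfect outcome: (M, R) with payoffs (9, 19).
Under simultaneous play:
Player I's best replies: L→B; R→M.
Player 2's best replies: T→R; M→L; B→L.
The unique mutual best reply is (B, L), giving (7, 15).
Player I earns 9 sequentially versus 7 at the Nash outcome: better off.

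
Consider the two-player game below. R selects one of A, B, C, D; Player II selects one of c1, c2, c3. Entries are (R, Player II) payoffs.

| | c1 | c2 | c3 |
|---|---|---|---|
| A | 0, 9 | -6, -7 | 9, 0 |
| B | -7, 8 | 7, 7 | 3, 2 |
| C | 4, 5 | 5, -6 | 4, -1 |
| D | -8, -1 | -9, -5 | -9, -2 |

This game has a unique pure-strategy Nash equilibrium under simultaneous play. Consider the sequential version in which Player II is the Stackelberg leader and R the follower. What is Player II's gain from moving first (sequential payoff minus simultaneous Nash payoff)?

R best-responds to each possible Player II move:
- c1 → R plays C (best of 0, -7, 4, -8); Player II gets 5.
- c2 → R plays B (best of -6, 7, 5, -9); Player II gets 7.
- c3 → R plays A (best of 9, 3, 4, -9); Player II gets 0.
Player II's induced payoffs are 5, 7, 0, so Player II commits to c2. Subgame-perfect outcome: (B, c2) with payoffs (7, 7).
For the simultaneous game, intersect best replies.
R's best replies: c1→C; c2→B; c3→A.
Player II's best replies: A→c1; B→c1; C→c1; D→c1.
Only (C, c1) has each player best-responding; Nash payoffs (4, 5).
Player II's commitment gain: 7 − 5 = 2.

2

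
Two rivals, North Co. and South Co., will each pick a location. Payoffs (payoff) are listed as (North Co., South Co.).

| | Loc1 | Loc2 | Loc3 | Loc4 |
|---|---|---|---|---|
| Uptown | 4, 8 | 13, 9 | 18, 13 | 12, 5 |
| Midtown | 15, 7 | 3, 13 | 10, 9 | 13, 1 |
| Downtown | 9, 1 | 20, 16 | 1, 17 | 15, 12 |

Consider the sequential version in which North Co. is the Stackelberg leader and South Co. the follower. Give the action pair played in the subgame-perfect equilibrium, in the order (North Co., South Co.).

Solve by backward induction (North Co. leads).
- Uptown: BR = Loc3, leader payoff 18.
- Midtown: BR = Loc2, leader payoff 3.
- Downtown: BR = Loc3, leader payoff 1.
Maximizing over 18, 3, 1, North Co. chooses Uptown. Subgame-perfect outcome: (Uptown, Loc3) with payoffs (18, 13).

(Uptown, Loc3)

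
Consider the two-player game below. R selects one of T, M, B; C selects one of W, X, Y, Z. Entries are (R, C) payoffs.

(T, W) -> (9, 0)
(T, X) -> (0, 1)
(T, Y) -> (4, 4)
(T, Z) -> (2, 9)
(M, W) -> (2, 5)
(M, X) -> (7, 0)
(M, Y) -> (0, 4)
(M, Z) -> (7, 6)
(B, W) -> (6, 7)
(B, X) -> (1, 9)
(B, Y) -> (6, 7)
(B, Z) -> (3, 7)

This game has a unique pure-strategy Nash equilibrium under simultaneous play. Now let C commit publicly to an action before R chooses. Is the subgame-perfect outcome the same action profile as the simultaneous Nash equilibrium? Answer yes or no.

no

Backward induction with C moving first.
- W: R compares 9, 2, 6 and picks T; C would get 0.
- X: R compares 0, 7, 1 and picks M; C would get 0.
- Y: R compares 4, 0, 6 and picks B; C would get 7.
- Z: R compares 2, 7, 3 and picks M; C would get 6.
Maximizing over 0, 0, 7, 6, C chooses Y. Subgame-perfect outcome: (B, Y) with payoffs (6, 7).
Under simultaneous play:
R's best replies: W→T; X→M; Y→B; Z→M.
C's best replies: T→Z; M→Z; B→X.
Only (M, Z) has each player best-responding; Nash payoffs (7, 6).
Sequential outcome (B, Y) differs from the Nash profile (M, Z).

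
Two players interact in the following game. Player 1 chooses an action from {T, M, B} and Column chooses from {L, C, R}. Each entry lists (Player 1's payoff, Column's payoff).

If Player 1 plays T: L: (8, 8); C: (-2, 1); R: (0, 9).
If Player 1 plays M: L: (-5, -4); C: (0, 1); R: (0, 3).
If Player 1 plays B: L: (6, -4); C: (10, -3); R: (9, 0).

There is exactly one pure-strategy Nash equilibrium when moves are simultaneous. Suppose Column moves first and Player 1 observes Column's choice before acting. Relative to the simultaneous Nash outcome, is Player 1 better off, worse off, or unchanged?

worse off

Solve by backward induction (Column leads).
- L: Player 1 compares 8, -5, 6 and picks T; Column would get 8.
- C: Player 1 compares -2, 0, 10 and picks B; Column would get -3.
- R: Player 1 compares 0, 0, 9 and picks B; Column would get 0.
Among 8, -3, 0, the best is 8 at L. Subgame-perfect outcome: (T, L) with payoffs (8, 8).
Under simultaneous play:
Player 1's best replies: L→T; C→B; R→B.
Column's best replies: T→R; M→R; B→R.
The unique mutual best reply is (B, R), giving (9, 0).
Player 1 earns 8 sequentially versus 9 at the Nash outcome: worse off.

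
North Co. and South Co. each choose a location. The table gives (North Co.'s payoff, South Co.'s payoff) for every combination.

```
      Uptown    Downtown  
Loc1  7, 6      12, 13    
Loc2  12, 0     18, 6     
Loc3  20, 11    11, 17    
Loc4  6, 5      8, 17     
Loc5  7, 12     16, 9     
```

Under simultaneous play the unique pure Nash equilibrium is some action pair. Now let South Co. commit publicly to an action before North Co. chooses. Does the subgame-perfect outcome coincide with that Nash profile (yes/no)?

Work backward from North Co.'s decision.
- Uptown: North Co. compares 7, 12, 20, 6, 7 and picks Loc3; South Co. would get 11.
- Downtown: North Co. compares 12, 18, 11, 8, 16 and picks Loc2; South Co. would get 6.
South Co.'s induced payoffs are 11, 6, so South Co. commits to Uptown. Subgame-perfect outcome: (Loc3, Uptown) with payoffs (20, 11).
Now find the simultaneous Nash equilibrium.
North Co.'s best replies: Uptown→Loc3; Downtown→Loc2.
South Co.'s best replies: Loc1→Downtown; Loc2→Downtown; Loc3→Downtown; Loc4→Downtown; Loc5→Uptown.
The unique mutual best reply is (Loc2, Downtown), giving (18, 6).
Sequential outcome (Loc3, Uptown) differs from the Nash profile (Loc2, Downtown).

no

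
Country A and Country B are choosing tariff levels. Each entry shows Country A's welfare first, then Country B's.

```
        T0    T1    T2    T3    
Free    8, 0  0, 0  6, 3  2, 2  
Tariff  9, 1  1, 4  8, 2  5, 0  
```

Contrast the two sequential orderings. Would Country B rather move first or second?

If Country A leads: Country B's best replies are Free→T2, Tariff→T1; Country A's induced payoffs 6, 1; outcome (Free, T2), payoffs (6, 3).
If Country B leads: Country A's best replies are T0→Tariff, T1→Tariff, T2→Tariff, T3→Tariff; Country B's induced payoffs 1, 4, 2, 0; outcome (Tariff, T1), payoffs (1, 4).
Country B gets 4 moving first and 3 moving second, so Country B prefers to move first.

first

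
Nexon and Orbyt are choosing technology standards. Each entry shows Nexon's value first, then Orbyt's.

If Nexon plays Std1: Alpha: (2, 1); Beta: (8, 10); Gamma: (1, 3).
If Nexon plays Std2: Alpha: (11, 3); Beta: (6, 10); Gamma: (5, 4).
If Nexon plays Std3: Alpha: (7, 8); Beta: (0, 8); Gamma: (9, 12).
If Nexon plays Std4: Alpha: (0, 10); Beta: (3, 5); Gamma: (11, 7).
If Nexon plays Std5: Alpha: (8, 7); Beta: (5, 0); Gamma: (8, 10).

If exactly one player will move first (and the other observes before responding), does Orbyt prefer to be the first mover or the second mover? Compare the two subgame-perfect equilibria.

If Nexon leads: Orbyt's best replies are Std1→Beta, Std2→Beta, Std3→Gamma, Std4→Alpha, Std5→Gamma; Nexon's induced payoffs 8, 6, 9, 0, 8; outcome (Std3, Gamma), payoffs (9, 12).
If Orbyt leads: Nexon's best replies are Alpha→Std2, Beta→Std1, Gamma→Std4; Orbyt's induced payoffs 3, 10, 7; outcome (Std1, Beta), payoffs (8, 10).
Orbyt gets 10 moving first and 12 moving second, so Orbyt prefers to move second.

second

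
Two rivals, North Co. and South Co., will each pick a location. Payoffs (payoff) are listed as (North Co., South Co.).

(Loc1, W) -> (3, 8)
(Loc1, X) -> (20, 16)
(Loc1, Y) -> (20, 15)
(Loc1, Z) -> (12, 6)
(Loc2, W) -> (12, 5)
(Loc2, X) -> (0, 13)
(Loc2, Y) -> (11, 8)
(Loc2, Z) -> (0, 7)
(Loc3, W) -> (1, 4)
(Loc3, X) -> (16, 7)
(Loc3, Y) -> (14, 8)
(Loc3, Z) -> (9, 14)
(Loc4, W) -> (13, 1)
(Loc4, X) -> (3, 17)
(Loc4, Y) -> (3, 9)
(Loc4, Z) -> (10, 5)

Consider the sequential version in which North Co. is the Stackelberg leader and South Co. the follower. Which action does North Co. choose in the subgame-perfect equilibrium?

Loc1

South Co. best-responds to each possible North Co. move:
- Loc1: BR = X, leader payoff 20.
- Loc2: BR = X, leader payoff 0.
- Loc3: BR = Z, leader payoff 9.
- Loc4: BR = X, leader payoff 3.
Among 20, 0, 9, 3, the best is 20 at Loc1. Subgame-perfect outcome: (Loc1, X) with payoffs (20, 16).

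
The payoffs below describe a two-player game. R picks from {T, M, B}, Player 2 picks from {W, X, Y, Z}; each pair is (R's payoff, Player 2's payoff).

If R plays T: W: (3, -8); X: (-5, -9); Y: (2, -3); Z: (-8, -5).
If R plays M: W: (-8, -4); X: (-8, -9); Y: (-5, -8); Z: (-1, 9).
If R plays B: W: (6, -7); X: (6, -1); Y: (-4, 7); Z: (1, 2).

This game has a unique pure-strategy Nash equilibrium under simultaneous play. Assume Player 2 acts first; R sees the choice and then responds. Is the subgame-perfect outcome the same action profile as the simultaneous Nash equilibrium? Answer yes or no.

no

Backward induction with Player 2 moving first.
- W: BR = B, leader payoff -7.
- X: BR = B, leader payoff -1.
- Y: BR = T, leader payoff -3.
- Z: BR = B, leader payoff 2.
Among -7, -1, -3, 2, the best is 2 at Z. Subgame-perfect outcome: (B, Z) with payoffs (1, 2).
Now find the simultaneous Nash equilibrium.
R's best replies: W→B; X→B; Y→T; Z→B.
Player 2's best replies: T→Y; M→Z; B→Y.
The unique mutual best reply is (T, Y), giving (2, -3).
Sequential outcome (B, Z) differs from the Nash profile (T, Y).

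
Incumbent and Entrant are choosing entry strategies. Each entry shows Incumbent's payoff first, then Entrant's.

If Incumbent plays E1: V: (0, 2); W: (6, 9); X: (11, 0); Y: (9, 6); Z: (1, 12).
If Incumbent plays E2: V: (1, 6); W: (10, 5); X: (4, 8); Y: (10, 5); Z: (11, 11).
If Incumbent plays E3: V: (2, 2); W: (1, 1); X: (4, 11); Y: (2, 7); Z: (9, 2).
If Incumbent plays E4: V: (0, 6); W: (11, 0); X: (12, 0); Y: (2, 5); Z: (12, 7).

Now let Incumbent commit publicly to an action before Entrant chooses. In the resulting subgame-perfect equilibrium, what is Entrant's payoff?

7

Solve by backward induction (Incumbent leads).
- E1 → Entrant plays Z (best of 2, 9, 0, 6, 12); Incumbent gets 1.
- E2 → Entrant plays Z (best of 6, 5, 8, 5, 11); Incumbent gets 11.
- E3 → Entrant plays X (best of 2, 1, 11, 7, 2); Incumbent gets 4.
- E4 → Entrant plays Z (best of 6, 0, 0, 5, 7); Incumbent gets 12.
Incumbent's induced payoffs are 1, 11, 4, 12, so Incumbent commits to E4. Subgame-perfect outcome: (E4, Z) with payoffs (12, 7).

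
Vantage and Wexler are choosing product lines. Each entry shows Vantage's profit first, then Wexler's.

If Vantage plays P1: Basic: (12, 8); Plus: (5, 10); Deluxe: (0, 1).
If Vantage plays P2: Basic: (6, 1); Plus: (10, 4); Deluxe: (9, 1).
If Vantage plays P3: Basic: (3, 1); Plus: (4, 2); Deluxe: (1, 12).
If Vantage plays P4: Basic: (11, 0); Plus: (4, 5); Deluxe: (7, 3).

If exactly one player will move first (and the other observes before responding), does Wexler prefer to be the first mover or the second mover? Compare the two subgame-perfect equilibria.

first

If Vantage leads: Wexler's best replies are P1→Plus, P2→Plus, P3→Deluxe, P4→Plus; Vantage's induced payoffs 5, 10, 1, 4; outcome (P2, Plus), payoffs (10, 4).
If Wexler leads: Vantage's best replies are Basic→P1, Plus→P2, Deluxe→P2; Wexler's induced payoffs 8, 4, 1; outcome (P1, Basic), payoffs (12, 8).
Wexler gets 8 moving first and 4 moving second, so Wexler prefers to move first.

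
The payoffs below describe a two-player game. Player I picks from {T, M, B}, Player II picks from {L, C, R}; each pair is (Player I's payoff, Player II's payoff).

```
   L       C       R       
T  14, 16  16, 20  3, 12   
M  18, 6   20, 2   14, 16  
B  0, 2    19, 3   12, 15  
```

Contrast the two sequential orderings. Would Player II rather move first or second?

second

If Player I leads: Player II's best replies are T→C, M→R, B→R; Player I's induced payoffs 16, 14, 12; outcome (T, C), payoffs (16, 20).
If Player II leads: Player I's best replies are L→M, C→M, R→M; Player II's induced payoffs 6, 2, 16; outcome (M, R), payoffs (14, 16).
Player II gets 16 moving first and 20 moving second, so Player II prefers to move second.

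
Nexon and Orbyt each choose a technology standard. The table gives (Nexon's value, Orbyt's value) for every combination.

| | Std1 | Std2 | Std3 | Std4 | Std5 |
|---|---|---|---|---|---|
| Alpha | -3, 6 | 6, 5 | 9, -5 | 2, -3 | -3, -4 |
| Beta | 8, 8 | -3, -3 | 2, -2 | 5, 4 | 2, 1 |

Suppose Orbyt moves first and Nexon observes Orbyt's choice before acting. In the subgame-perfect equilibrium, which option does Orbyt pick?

Std1

Solve by backward induction (Orbyt leads).
- Std1: BR = Beta, leader payoff 8.
- Std2: BR = Alpha, leader payoff 5.
- Std3: BR = Alpha, leader payoff -5.
- Std4: BR = Beta, leader payoff 4.
- Std5: BR = Beta, leader payoff 1.
Orbyt's induced payoffs are 8, 5, -5, 4, 1, so Orbyt commits to Std1. Subgame-perfect outcome: (Beta, Std1) with payoffs (8, 8).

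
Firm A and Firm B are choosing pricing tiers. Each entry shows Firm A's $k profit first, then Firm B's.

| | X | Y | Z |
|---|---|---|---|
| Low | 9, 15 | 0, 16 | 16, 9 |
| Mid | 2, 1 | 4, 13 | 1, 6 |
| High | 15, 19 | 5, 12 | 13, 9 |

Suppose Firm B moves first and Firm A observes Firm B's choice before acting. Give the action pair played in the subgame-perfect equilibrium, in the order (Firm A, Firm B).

(High, X)

Work backward from Firm A's decision.
- X: Firm A compares 9, 2, 15 and picks High; Firm B would get 19.
- Y: Firm A compares 0, 4, 5 and picks High; Firm B would get 12.
- Z: Firm A compares 16, 1, 13 and picks Low; Firm B would get 9.
Maximizing over 19, 12, 9, Firm B chooses X. Subgame-perfect outcome: (High, X) with payoffs (15, 19).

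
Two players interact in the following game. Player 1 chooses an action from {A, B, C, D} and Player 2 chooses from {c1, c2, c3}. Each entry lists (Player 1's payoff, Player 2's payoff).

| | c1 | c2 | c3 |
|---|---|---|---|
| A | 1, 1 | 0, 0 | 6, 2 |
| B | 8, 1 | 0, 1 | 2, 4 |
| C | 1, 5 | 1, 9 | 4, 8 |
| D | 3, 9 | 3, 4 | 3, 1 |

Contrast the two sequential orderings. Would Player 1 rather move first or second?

If Player 1 leads: Player 2's best replies are A→c3, B→c3, C→c2, D→c1; Player 1's induced payoffs 6, 2, 1, 3; outcome (A, c3), payoffs (6, 2).
If Player 2 leads: Player 1's best replies are c1→B, c2→D, c3→A; Player 2's induced payoffs 1, 4, 2; outcome (D, c2), payoffs (3, 4).
Player 1 gets 6 moving first and 3 moving second, so Player 1 prefers to move first.

first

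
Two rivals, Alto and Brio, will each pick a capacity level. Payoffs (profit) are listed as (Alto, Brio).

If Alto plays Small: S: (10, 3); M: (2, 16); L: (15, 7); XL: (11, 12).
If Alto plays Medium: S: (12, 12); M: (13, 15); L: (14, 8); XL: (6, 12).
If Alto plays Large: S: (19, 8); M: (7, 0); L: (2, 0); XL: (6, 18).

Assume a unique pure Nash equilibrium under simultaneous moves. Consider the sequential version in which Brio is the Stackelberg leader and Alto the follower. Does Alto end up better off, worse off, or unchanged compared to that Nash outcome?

unchanged

Work backward from Alto's decision.
- S: BR = Large, leader payoff 8.
- M: BR = Medium, leader payoff 15.
- L: BR = Small, leader payoff 7.
- XL: BR = Small, leader payoff 12.
Among 8, 15, 7, 12, the best is 15 at M. Subgame-perfect outcome: (Medium, M) with payoffs (13, 15).
Now find the simultaneous Nash equilibrium.
Alto's best replies: S→Large; M→Medium; L→Small; XL→Small.
Brio's best replies: Small→M; Medium→M; Large→XL.
Only (Medium, M) has each player best-responding; Nash payoffs (13, 15).
Alto earns 13 sequentially versus 13 at the Nash outcome: unchanged.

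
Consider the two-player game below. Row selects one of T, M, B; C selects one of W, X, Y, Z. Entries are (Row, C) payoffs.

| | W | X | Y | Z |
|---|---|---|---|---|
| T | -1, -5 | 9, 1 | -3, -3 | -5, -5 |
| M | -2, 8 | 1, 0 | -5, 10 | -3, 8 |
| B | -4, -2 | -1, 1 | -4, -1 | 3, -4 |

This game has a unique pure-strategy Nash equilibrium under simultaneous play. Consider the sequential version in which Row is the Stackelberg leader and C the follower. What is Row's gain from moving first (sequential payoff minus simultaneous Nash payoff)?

0

Solve by backward induction (Row leads).
- T → C plays X (best of -5, 1, -3, -5); Row gets 9.
- M → C plays Y (best of 8, 0, 10, 8); Row gets -5.
- B → C plays X (best of -2, 1, -1, -4); Row gets -1.
Among 9, -5, -1, the best is 9 at T. Subgame-perfect outcome: (T, X) with payoffs (9, 1).
Under simultaneous play:
Row's best replies: W→T; X→T; Y→T; Z→B.
C's best replies: T→X; M→Y; B→X.
The unique mutual best reply is (T, X), giving (9, 1).
Row's commitment gain: 9 − 9 = 0.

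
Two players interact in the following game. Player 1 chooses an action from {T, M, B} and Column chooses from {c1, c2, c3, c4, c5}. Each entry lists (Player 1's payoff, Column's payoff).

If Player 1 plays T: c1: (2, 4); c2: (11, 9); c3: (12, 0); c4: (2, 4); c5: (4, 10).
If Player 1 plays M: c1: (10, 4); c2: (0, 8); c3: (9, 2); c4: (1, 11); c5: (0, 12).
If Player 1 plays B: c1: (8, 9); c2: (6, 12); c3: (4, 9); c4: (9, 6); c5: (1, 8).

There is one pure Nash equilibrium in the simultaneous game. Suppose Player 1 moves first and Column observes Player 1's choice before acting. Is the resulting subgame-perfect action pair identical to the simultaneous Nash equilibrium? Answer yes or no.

Solve by backward induction (Player 1 leads).
- T: Column compares 4, 9, 0, 4, 10 and picks c5; Player 1 would get 4.
- M: Column compares 4, 8, 2, 11, 12 and picks c5; Player 1 would get 0.
- B: Column compares 9, 12, 9, 6, 8 and picks c2; Player 1 would get 6.
Among 4, 0, 6, the best is 6 at B. Subgame-perfect outcome: (B, c2) with payoffs (6, 12).
Under simultaneous play:
Player 1's best replies: c1→M; c2→T; c3→T; c4→B; c5→T.
Column's best replies: T→c5; M→c5; B→c2.
Only (T, c5) has each player best-responding; Nash payoffs (4, 10).
Sequential outcome (B, c2) differs from the Nash profile (T, c5).

no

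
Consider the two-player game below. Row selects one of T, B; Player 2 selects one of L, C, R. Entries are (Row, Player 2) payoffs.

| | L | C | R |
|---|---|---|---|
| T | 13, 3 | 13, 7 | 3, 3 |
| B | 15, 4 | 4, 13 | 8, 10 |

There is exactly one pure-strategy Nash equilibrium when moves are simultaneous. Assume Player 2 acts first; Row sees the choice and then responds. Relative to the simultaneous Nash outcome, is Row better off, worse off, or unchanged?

worse off

Row best-responds to each possible Player 2 move:
- L: BR = B, leader payoff 4.
- C: BR = T, leader payoff 7.
- R: BR = B, leader payoff 10.
Player 2's induced payoffs are 4, 7, 10, so Player 2 commits to R. Subgame-perfect outcome: (B, R) with payoffs (8, 10).
Under simultaneous play:
Row's best replies: L→B; C→T; R→B.
Player 2's best replies: T→C; B→C.
The unique mutual best reply is (T, C), giving (13, 7).
Row earns 8 sequentially versus 13 at the Nash outcome: worse off.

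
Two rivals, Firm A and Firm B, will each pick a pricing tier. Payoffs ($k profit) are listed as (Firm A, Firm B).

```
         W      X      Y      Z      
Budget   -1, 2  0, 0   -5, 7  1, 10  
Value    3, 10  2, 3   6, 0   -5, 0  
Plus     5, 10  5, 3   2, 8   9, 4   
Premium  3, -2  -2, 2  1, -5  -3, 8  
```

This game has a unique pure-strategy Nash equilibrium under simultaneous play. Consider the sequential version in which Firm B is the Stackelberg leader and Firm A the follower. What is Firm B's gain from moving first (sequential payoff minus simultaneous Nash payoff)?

Solve by backward induction (Firm B leads).
- W → Firm A plays Plus (best of -1, 3, 5, 3); Firm B gets 10.
- X → Firm A plays Plus (best of 0, 2, 5, -2); Firm B gets 3.
- Y → Firm A plays Value (best of -5, 6, 2, 1); Firm B gets 0.
- Z → Firm A plays Plus (best of 1, -5, 9, -3); Firm B gets 4.
Firm B's induced payoffs are 10, 3, 0, 4, so Firm B commits to W. Subgame-perfect outcome: (Plus, W) with payoffs (5, 10).
Under simultaneous play:
Firm A's best replies: W→Plus; X→Plus; Y→Value; Z→Plus.
Firm B's best replies: Budget→Z; Value→W; Plus→W; Premium→Z.
Only (Plus, W) has each player best-responding; Nash payoffs (5, 10).
Firm B's commitment gain: 10 − 10 = 0.

0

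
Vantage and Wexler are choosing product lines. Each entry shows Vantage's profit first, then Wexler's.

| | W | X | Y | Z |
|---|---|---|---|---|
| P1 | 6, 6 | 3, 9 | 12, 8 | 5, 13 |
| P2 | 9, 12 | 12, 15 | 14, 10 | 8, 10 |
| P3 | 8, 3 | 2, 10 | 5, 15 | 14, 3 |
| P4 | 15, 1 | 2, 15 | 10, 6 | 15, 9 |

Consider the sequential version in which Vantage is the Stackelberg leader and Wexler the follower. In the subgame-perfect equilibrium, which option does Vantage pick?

P2

Work backward from Wexler's decision.
- P1: BR = Z, leader payoff 5.
- P2: BR = X, leader payoff 12.
- P3: BR = Y, leader payoff 5.
- P4: BR = X, leader payoff 2.
Among 5, 12, 5, 2, the best is 12 at P2. Subgame-perfect outcome: (P2, X) with payoffs (12, 15).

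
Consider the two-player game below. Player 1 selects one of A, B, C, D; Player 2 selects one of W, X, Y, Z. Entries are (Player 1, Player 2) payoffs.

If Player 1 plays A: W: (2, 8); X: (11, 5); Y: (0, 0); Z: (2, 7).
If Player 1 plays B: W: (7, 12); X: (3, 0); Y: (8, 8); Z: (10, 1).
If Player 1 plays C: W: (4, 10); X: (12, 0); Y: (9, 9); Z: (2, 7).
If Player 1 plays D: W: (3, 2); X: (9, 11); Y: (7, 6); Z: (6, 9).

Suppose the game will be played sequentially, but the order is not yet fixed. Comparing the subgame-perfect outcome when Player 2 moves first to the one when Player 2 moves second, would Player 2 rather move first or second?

If Player 1 leads: Player 2's best replies are A→W, B→W, C→W, D→X; Player 1's induced payoffs 2, 7, 4, 9; outcome (D, X), payoffs (9, 11).
If Player 2 leads: Player 1's best replies are W→B, X→C, Y→C, Z→B; Player 2's induced payoffs 12, 0, 9, 1; outcome (B, W), payoffs (7, 12).
Player 2 gets 12 moving first and 11 moving second, so Player 2 prefers to move first.

first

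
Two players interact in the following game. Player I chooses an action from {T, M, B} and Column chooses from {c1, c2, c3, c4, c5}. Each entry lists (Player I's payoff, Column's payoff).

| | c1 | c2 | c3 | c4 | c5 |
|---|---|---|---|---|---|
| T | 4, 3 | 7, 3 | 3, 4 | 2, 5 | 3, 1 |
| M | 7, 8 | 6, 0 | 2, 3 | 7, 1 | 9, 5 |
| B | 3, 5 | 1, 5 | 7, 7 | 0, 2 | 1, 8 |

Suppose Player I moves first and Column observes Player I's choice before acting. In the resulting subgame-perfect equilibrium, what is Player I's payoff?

7

Column best-responds to each possible Player I move:
- T: BR = c4, leader payoff 2.
- M: BR = c1, leader payoff 7.
- B: BR = c5, leader payoff 1.
Among 2, 7, 1, the best is 7 at M. Subgame-perfect outcome: (M, c1) with payoffs (7, 8).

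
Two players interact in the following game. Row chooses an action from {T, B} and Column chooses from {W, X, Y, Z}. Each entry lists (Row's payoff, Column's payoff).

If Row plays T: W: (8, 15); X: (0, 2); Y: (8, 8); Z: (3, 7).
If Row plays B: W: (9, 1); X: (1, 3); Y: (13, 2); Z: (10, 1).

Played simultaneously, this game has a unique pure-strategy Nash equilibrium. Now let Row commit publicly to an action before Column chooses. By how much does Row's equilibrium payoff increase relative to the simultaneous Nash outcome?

7

Column best-responds to each possible Row move:
- T → Column plays W (best of 15, 2, 8, 7); Row gets 8.
- B → Column plays X (best of 1, 3, 2, 1); Row gets 1.
Among 8, 1, the best is 8 at T. Subgame-perfect outcome: (T, W) with payoffs (8, 15).
Under simultaneous play:
Row's best replies: W→B; X→B; Y→B; Z→B.
Column's best replies: T→W; B→X.
The unique mutual best reply is (B, X), giving (1, 3).
Row's commitment gain: 8 − 1 = 7.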